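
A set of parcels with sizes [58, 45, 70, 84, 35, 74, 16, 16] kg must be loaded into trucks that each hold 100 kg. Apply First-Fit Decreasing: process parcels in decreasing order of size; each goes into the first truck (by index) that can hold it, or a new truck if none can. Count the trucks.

Sorted descending: 84, 74, 70, 58, 45, 35, 16, 16.
Put 84 kg in truck 1; 16 kg remain.
Put 74 kg in truck 2; 26 kg remain.
Put 70 kg in truck 3; 30 kg remain.
Put 58 kg in truck 4; 42 kg remain.
Put 45 kg in truck 5; 55 kg remain.
Put 35 kg in truck 4; 7 kg remain.
Put 16 kg in truck 1; 0 kg remain.
Put 16 kg in truck 2; 10 kg remain.
Final trucks: [84,16] [74,16] [70] [58,35] [45].

5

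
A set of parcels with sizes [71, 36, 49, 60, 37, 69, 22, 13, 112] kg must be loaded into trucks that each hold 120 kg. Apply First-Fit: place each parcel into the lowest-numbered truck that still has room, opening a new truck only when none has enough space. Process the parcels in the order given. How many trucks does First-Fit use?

5 trucks

Put 71 kg in truck 1; 49 kg remain.
Put 36 kg in truck 1; 13 kg remain.
Put 49 kg in truck 2; 71 kg remain.
Put 60 kg in truck 2; 11 kg remain.
Put 37 kg in truck 3; 83 kg remain.
Put 69 kg in truck 3; 14 kg remain.
Put 22 kg in truck 4; 98 kg remain.
Put 13 kg in truck 1; 0 kg remain.
Put 112 kg in truck 5; 8 kg remain.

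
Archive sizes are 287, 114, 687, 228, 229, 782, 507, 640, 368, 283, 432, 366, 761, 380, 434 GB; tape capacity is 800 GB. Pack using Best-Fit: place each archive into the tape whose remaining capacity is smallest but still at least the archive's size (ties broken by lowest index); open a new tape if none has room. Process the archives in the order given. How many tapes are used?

10 tapes

Put 287 GB in tape 1; 513 GB remain.
Put 114 GB in tape 1; 399 GB remain.
Put 687 GB in tape 2; 113 GB remain.
Put 228 GB in tape 1; 171 GB remain.
Put 229 GB in tape 3; 571 GB remain.
Put 782 GB in tape 4; 18 GB remain.
Put 507 GB in tape 3; 64 GB remain.
Put 640 GB in tape 5; 160 GB remain.
Put 368 GB in tape 6; 432 GB remain.
Put 283 GB in tape 6; 149 GB remain.
Put 432 GB in tape 7; 368 GB remain.
Put 366 GB in tape 7; 2 GB remain.
Put 761 GB in tape 8; 39 GB remain.
Put 380 GB in tape 9; 420 GB remain.
Put 434 GB in tape 10; 366 GB remain.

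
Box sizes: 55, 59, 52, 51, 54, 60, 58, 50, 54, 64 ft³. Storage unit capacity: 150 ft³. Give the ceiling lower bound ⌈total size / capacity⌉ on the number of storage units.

4 storage units

Total size = 55 + 59 + 52 + 51 + 54 + 60 + 58 + 50 + 54 + 64 = 557 ft³.
⌈557 / 150⌉ = 4.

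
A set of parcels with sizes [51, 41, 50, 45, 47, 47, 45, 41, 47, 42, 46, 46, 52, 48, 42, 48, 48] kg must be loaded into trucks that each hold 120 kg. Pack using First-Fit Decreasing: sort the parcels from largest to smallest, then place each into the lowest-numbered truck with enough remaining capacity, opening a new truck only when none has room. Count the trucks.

9 trucks

Sorted descending: 52, 51, 50, 48, 48, 48, 47, 47, 47, 46, 46, 45, 45, 42, 42, 41, 41.
52 kg → truck 1 (remaining 68 kg)
51 kg → truck 1 (remaining 17 kg)
50 kg → truck 2 (remaining 70 kg)
48 kg → truck 2 (remaining 22 kg)
48 kg → truck 3 (remaining 72 kg)
48 kg → truck 3 (remaining 24 kg)
47 kg → truck 4 (remaining 73 kg)
47 kg → truck 4 (remaining 26 kg)
47 kg → truck 5 (remaining 73 kg)
46 kg → truck 5 (remaining 27 kg)
46 kg → truck 6 (remaining 74 kg)
45 kg → truck 6 (remaining 29 kg)
45 kg → truck 7 (remaining 75 kg)
42 kg → truck 7 (remaining 33 kg)
42 kg → truck 8 (remaining 78 kg)
41 kg → truck 8 (remaining 37 kg)
41 kg → truck 9 (remaining 79 kg)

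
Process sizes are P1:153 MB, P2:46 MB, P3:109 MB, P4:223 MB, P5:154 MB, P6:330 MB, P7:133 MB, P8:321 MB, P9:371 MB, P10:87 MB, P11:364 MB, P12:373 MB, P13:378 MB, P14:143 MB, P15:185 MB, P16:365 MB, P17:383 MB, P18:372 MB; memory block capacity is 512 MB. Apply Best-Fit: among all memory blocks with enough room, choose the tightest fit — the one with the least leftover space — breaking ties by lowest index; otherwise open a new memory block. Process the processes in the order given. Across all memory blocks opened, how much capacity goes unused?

memory block 1: place P1 (153 MB), 359 MB left
memory block 1: place P2 (46 MB), 313 MB left
memory block 1: place P3 (109 MB), 204 MB left
memory block 2: place P4 (223 MB), 289 MB left
memory block 1: place P5 (154 MB), 50 MB left
memory block 3: place P6 (330 MB), 182 MB left
memory block 3: place P7 (133 MB), 49 MB left
memory block 4: place P8 (321 MB), 191 MB left
memory block 5: place P9 (371 MB), 141 MB left
memory block 5: place P10 (87 MB), 54 MB left
memory block 6: place P11 (364 MB), 148 MB left
memory block 7: place P12 (373 MB), 139 MB left
memory block 8: place P13 (378 MB), 134 MB left
memory block 6: place P14 (143 MB), 5 MB left
memory block 4: place P15 (185 MB), 6 MB left
memory block 9: place P16 (365 MB), 147 MB left
memory block 10: place P17 (383 MB), 129 MB left
memory block 11: place P18 (372 MB), 140 MB left
11 memory blocks × 512 MB = 5632 MB; used 4490 MB; unused 1142 MB.

1142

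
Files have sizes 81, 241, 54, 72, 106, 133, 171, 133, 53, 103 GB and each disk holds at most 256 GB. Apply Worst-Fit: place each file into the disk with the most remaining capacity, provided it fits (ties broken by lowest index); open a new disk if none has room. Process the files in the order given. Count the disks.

6 disks

Put 81 GB in disk 1; 175 GB remain.
Put 241 GB in disk 2; 15 GB remain.
Put 54 GB in disk 1; 121 GB remain.
Put 72 GB in disk 1; 49 GB remain.
Put 106 GB in disk 3; 150 GB remain.
Put 133 GB in disk 3; 17 GB remain.
Put 171 GB in disk 4; 85 GB remain.
Put 133 GB in disk 5; 123 GB remain.
Put 53 GB in disk 5; 70 GB remain.
Put 103 GB in disk 6; 153 GB remain.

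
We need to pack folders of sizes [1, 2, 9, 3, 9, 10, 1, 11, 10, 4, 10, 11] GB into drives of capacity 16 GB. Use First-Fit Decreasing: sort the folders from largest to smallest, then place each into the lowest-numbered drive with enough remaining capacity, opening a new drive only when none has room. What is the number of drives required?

7 drives

Sorted descending: 11, 11, 10, 10, 10, 9, 9, 4, 3, 2, 1, 1.
drive 1: place 11 GB, 5 GB left
drive 2: place 11 GB, 5 GB left
drive 3: place 10 GB, 6 GB left
drive 4: place 10 GB, 6 GB left
drive 5: place 10 GB, 6 GB left
drive 6: place 9 GB, 7 GB left
drive 7: place 9 GB, 7 GB left
drive 1: place 4 GB, 1 GB left
drive 2: place 3 GB, 2 GB left
drive 2: place 2 GB, 0 GB left
drive 1: place 1 GB, 0 GB left
drive 3: place 1 GB, 5 GB left
Final drives: [11,4,1] [11,3,2] [10,1] [10] [10] [9] [9].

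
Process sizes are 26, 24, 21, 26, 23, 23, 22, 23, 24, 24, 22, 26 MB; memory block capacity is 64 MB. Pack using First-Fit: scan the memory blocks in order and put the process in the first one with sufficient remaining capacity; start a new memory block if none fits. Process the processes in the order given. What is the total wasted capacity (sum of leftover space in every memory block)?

100

Put 26 MB in memory block 1; 38 MB remain.
Put 24 MB in memory block 1; 14 MB remain.
Put 21 MB in memory block 2; 43 MB remain.
Put 26 MB in memory block 2; 17 MB remain.
Put 23 MB in memory block 3; 41 MB remain.
Put 23 MB in memory block 3; 18 MB remain.
Put 22 MB in memory block 4; 42 MB remain.
Put 23 MB in memory block 4; 19 MB remain.
Put 24 MB in memory block 5; 40 MB remain.
Put 24 MB in memory block 5; 16 MB remain.
Put 22 MB in memory block 6; 42 MB remain.
Put 26 MB in memory block 6; 16 MB remain.
6 memory blocks × 64 MB = 384 MB; used 284 MB; unused 100 MB.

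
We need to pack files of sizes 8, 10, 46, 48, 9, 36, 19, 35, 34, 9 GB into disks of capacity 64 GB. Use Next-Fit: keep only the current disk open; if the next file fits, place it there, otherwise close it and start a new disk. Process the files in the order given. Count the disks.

disk 1: place 8 GB, 56 GB left
disk 1: place 10 GB, 46 GB left
disk 1: place 46 GB, 0 GB left
disk 2: place 48 GB, 16 GB left
disk 2: place 9 GB, 7 GB left
disk 3: place 36 GB, 28 GB left
disk 3: place 19 GB, 9 GB left
disk 4: place 35 GB, 29 GB left
disk 5: place 34 GB, 30 GB left
disk 5: place 9 GB, 21 GB left

5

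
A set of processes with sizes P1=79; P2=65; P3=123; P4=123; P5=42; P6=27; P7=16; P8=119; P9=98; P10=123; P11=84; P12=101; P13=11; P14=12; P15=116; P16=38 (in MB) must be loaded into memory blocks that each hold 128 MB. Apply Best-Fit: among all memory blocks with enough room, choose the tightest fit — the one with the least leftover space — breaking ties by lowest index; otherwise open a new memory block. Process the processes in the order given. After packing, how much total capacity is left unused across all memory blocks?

Put P1 (79 MB) in memory block 1; 49 MB remain.
Put P2 (65 MB) in memory block 2; 63 MB remain.
Put P3 (123 MB) in memory block 3; 5 MB remain.
Put P4 (123 MB) in memory block 4; 5 MB remain.
Put P5 (42 MB) in memory block 1; 7 MB remain.
Put P6 (27 MB) in memory block 2; 36 MB remain.
Put P7 (16 MB) in memory block 2; 20 MB remain.
Put P8 (119 MB) in memory block 5; 9 MB remain.
Put P9 (98 MB) in memory block 6; 30 MB remain.
Put P10 (123 MB) in memory block 7; 5 MB remain.
Put P11 (84 MB) in memory block 8; 44 MB remain.
Put P12 (101 MB) in memory block 9; 27 MB remain.
Put P13 (11 MB) in memory block 2; 9 MB remain.
Put P14 (12 MB) in memory block 9; 15 MB remain.
Put P15 (116 MB) in memory block 10; 12 MB remain.
Put P16 (38 MB) in memory block 8; 6 MB remain.
10 memory blocks × 128 MB = 1280 MB; used 1177 MB; unused 103 MB.

103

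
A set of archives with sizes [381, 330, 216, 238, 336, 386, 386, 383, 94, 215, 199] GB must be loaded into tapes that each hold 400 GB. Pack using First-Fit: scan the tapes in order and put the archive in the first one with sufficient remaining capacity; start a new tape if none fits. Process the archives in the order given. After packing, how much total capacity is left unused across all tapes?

tape 1: place 381 GB, 19 GB left
tape 2: place 330 GB, 70 GB left
tape 3: place 216 GB, 184 GB left
tape 4: place 238 GB, 162 GB left
tape 5: place 336 GB, 64 GB left
tape 6: place 386 GB, 14 GB left
tape 7: place 386 GB, 14 GB left
tape 8: place 383 GB, 17 GB left
tape 3: place 94 GB, 90 GB left
tape 9: place 215 GB, 185 GB left
tape 10: place 199 GB, 201 GB left
10 tapes × 400 GB = 4000 GB; used 3164 GB; unused 836 GB.

836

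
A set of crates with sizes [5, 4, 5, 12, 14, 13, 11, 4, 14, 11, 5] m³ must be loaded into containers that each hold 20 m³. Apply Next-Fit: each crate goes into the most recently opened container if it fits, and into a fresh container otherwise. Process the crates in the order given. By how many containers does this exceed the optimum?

Next-Fit: [5,4,5] [12] [14] [13] [11,4] [14] [11,5] → 7 containers.
6 crates exceed 10 m³ (half the capacity), and no two of those can share a container, so at least 6 containers are needed.
An optimal packing achieves that bound: [14,5] [14,5] [13,5] [12,4,4] [11] [11] → 6 containers.
Excess: 7 − 6 = 1.

1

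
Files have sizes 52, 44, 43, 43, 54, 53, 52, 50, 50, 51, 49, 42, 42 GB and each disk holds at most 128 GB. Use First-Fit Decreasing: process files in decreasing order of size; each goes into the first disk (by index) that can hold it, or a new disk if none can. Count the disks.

6 disks

Sorted descending: 54, 53, 52, 52, 51, 50, 50, 49, 44, 43, 43, 42, 42.
54 GB → disk 1 (remaining 74 GB)
53 GB → disk 1 (remaining 21 GB)
52 GB → disk 2 (remaining 76 GB)
52 GB → disk 2 (remaining 24 GB)
51 GB → disk 3 (remaining 77 GB)
50 GB → disk 3 (remaining 27 GB)
50 GB → disk 4 (remaining 78 GB)
49 GB → disk 4 (remaining 29 GB)
44 GB → disk 5 (remaining 84 GB)
43 GB → disk 5 (remaining 41 GB)
43 GB → disk 6 (remaining 85 GB)
42 GB → disk 6 (remaining 43 GB)
42 GB → disk 6 (remaining 1 GB)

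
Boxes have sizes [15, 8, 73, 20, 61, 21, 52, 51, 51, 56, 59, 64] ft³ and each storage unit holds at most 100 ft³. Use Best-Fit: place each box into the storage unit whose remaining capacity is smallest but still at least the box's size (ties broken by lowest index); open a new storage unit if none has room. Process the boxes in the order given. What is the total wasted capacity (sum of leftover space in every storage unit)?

269

15 ft³ → storage unit 1 (remaining 85 ft³)
8 ft³ → storage unit 1 (remaining 77 ft³)
73 ft³ → storage unit 1 (remaining 4 ft³)
20 ft³ → storage unit 2 (remaining 80 ft³)
61 ft³ → storage unit 2 (remaining 19 ft³)
21 ft³ → storage unit 3 (remaining 79 ft³)
52 ft³ → storage unit 3 (remaining 27 ft³)
51 ft³ → storage unit 4 (remaining 49 ft³)
51 ft³ → storage unit 5 (remaining 49 ft³)
56 ft³ → storage unit 6 (remaining 44 ft³)
59 ft³ → storage unit 7 (remaining 41 ft³)
64 ft³ → storage unit 8 (remaining 36 ft³)
8 storage units × 100 ft³ = 800 ft³; used 531 ft³; unused 269 ft³.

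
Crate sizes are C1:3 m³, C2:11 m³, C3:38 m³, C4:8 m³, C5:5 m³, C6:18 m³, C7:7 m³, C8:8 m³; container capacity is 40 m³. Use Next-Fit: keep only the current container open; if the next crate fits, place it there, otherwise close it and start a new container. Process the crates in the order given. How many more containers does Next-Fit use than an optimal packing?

1

Next-Fit: [3,11] [38] [8,5,18,7] [8] → 4 containers.
Total size 98 m³; any packing needs at least ⌈98/40⌉ = 3 containers.
An optimal packing achieves that bound: [38] [18,11,8,3] [8,7,5] → 3 containers.
Excess: 4 − 3 = 1.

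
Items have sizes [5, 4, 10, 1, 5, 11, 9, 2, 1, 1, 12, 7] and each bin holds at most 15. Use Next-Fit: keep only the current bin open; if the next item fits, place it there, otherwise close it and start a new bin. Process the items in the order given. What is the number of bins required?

7

5 → bin 1 (remaining 10)
4 → bin 1 (remaining 6)
10 → bin 2 (remaining 5)
1 → bin 2 (remaining 4)
5 → bin 3 (remaining 10)
11 → bin 4 (remaining 4)
9 → bin 5 (remaining 6)
2 → bin 5 (remaining 4)
1 → bin 5 (remaining 3)
1 → bin 5 (remaining 2)
12 → bin 6 (remaining 3)
7 → bin 7 (remaining 8)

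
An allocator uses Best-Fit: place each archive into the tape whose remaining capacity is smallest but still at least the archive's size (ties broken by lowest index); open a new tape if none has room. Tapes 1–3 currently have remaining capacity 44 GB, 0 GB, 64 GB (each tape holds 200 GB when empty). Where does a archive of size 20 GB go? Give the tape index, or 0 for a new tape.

Tapes with room: tape 1 (44 GB), tape 3 (64 GB).
Tightest fit is tape 1 with 44 GB free.

1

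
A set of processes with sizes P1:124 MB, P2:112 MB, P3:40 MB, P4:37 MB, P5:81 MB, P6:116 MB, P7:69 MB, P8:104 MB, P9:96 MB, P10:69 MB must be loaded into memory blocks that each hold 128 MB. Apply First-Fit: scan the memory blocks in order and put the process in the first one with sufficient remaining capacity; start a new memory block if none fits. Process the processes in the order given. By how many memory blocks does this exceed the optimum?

First-Fit: [124] [112] [40,37] [81] [116] [69] [104] [96] [69] → 9 memory blocks.
8 processes exceed 64 MB (half the capacity), and no two of those can share a memory block, so at least 8 memory blocks are needed.
An optimal packing achieves that bound: [124] [116] [112] [104] [96] [81,40] [69,37] [69] → 8 memory blocks.
Excess: 9 − 8 = 1.

1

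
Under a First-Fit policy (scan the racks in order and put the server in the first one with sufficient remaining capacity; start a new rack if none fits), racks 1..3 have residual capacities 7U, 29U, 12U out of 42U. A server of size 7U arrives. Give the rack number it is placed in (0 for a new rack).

1

Racks with room: rack 1 (7U), rack 2 (29U), rack 3 (12U).
The first with room is rack 1.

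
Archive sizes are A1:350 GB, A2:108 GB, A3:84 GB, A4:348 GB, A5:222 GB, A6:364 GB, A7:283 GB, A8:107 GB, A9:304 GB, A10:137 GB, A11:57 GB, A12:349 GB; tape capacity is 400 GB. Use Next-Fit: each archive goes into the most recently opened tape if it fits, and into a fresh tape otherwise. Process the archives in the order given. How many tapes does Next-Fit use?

9

tape 1: place A1 (350 GB), 50 GB left
tape 2: place A2 (108 GB), 292 GB left
tape 2: place A3 (84 GB), 208 GB left
tape 3: place A4 (348 GB), 52 GB left
tape 4: place A5 (222 GB), 178 GB left
tape 5: place A6 (364 GB), 36 GB left
tape 6: place A7 (283 GB), 117 GB left
tape 6: place A8 (107 GB), 10 GB left
tape 7: place A9 (304 GB), 96 GB left
tape 8: place A10 (137 GB), 263 GB left
tape 8: place A11 (57 GB), 206 GB left
tape 9: place A12 (349 GB), 51 GB left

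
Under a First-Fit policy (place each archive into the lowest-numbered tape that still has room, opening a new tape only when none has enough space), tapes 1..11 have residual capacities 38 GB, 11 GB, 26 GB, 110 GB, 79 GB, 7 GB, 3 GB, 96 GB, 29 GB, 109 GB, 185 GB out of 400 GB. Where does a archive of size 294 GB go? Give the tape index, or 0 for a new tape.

No tape has ≥ 294 GB free, so a new tape is opened.

0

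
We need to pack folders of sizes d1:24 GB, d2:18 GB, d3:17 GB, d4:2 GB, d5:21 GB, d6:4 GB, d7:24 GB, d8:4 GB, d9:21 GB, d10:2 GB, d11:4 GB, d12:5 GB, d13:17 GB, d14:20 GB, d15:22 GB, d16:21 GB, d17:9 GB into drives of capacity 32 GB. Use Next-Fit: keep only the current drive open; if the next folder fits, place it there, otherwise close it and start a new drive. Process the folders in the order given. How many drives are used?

10

d1 (24 GB) → drive 1 (remaining 8 GB)
d2 (18 GB) → drive 2 (remaining 14 GB)
d3 (17 GB) → drive 3 (remaining 15 GB)
d4 (2 GB) → drive 3 (remaining 13 GB)
d5 (21 GB) → drive 4 (remaining 11 GB)
d6 (4 GB) → drive 4 (remaining 7 GB)
d7 (24 GB) → drive 5 (remaining 8 GB)
d8 (4 GB) → drive 5 (remaining 4 GB)
d9 (21 GB) → drive 6 (remaining 11 GB)
d10 (2 GB) → drive 6 (remaining 9 GB)
d11 (4 GB) → drive 6 (remaining 5 GB)
d12 (5 GB) → drive 6 (remaining 0 GB)
d13 (17 GB) → drive 7 (remaining 15 GB)
d14 (20 GB) → drive 8 (remaining 12 GB)
d15 (22 GB) → drive 9 (remaining 10 GB)
d16 (21 GB) → drive 10 (remaining 11 GB)
d17 (9 GB) → drive 10 (remaining 2 GB)
Final drives: [24] [18] [17,2] [21,4] [24,4] [21,2,4,5] [17] [20] [22] [21,9].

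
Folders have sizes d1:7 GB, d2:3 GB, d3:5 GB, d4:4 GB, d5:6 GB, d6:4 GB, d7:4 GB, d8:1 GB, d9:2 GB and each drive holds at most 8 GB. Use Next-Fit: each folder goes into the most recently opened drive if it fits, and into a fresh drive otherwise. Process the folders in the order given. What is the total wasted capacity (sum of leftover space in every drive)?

d1 (7 GB) → drive 1 (remaining 1 GB)
d2 (3 GB) → drive 2 (remaining 5 GB)
d3 (5 GB) → drive 2 (remaining 0 GB)
d4 (4 GB) → drive 3 (remaining 4 GB)
d5 (6 GB) → drive 4 (remaining 2 GB)
d6 (4 GB) → drive 5 (remaining 4 GB)
d7 (4 GB) → drive 5 (remaining 0 GB)
d8 (1 GB) → drive 6 (remaining 7 GB)
d9 (2 GB) → drive 6 (remaining 5 GB)
6 drives × 8 GB = 48 GB; used 36 GB; unused 12 GB.

12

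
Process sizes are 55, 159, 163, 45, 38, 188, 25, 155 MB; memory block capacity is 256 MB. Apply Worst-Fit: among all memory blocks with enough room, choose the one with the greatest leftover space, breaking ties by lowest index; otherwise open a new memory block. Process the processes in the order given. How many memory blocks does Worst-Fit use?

4 memory blocks

memory block 1: place 55 MB, 201 MB left
memory block 1: place 159 MB, 42 MB left
memory block 2: place 163 MB, 93 MB left
memory block 2: place 45 MB, 48 MB left
memory block 2: place 38 MB, 10 MB left
memory block 3: place 188 MB, 68 MB left
memory block 3: place 25 MB, 43 MB left
memory block 4: place 155 MB, 101 MB left
Final memory blocks: [55,159] [163,45,38] [188,25] [155].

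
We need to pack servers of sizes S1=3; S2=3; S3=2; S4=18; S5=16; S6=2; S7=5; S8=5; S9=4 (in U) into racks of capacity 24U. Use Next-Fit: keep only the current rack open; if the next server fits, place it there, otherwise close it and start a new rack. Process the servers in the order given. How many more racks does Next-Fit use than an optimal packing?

Next-Fit: [3,3,2] [18] [16,2,5] [5,4] → 4 racks.
Total size 58U; any packing needs at least ⌈58/24⌉ = 3 racks.
An optimal packing achieves that bound: [18,5] [16,5,3] [4,3,2,2] → 3 racks.
Excess: 4 − 3 = 1.

1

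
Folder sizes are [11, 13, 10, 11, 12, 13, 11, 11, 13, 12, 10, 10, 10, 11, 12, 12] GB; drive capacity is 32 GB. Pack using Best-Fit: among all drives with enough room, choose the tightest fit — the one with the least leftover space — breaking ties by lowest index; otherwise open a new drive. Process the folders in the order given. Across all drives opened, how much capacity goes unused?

Put 11 GB in drive 1; 21 GB remain.
Put 13 GB in drive 1; 8 GB remain.
Put 10 GB in drive 2; 22 GB remain.
Put 11 GB in drive 2; 11 GB remain.
Put 12 GB in drive 3; 20 GB remain.
Put 13 GB in drive 3; 7 GB remain.
Put 11 GB in drive 2; 0 GB remain.
Put 11 GB in drive 4; 21 GB remain.
Put 13 GB in drive 4; 8 GB remain.
Put 12 GB in drive 5; 20 GB remain.
Put 10 GB in drive 5; 10 GB remain.
Put 10 GB in drive 5; 0 GB remain.
Put 10 GB in drive 6; 22 GB remain.
Put 11 GB in drive 6; 11 GB remain.
Put 12 GB in drive 7; 20 GB remain.
Put 12 GB in drive 7; 8 GB remain.
7 drives × 32 GB = 224 GB; used 182 GB; unused 42 GB.

42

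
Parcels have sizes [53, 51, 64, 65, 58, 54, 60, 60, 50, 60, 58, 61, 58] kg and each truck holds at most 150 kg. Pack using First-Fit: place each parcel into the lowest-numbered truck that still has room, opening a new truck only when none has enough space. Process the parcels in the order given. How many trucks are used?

7 trucks

53 kg → truck 1 (remaining 97 kg)
51 kg → truck 1 (remaining 46 kg)
64 kg → truck 2 (remaining 86 kg)
65 kg → truck 2 (remaining 21 kg)
58 kg → truck 3 (remaining 92 kg)
54 kg → truck 3 (remaining 38 kg)
60 kg → truck 4 (remaining 90 kg)
60 kg → truck 4 (remaining 30 kg)
50 kg → truck 5 (remaining 100 kg)
60 kg → truck 5 (remaining 40 kg)
58 kg → truck 6 (remaining 92 kg)
61 kg → truck 6 (remaining 31 kg)
58 kg → truck 7 (remaining 92 kg)
Final trucks: [53,51] [64,65] [58,54] [60,60] [50,60] [58,61] [58].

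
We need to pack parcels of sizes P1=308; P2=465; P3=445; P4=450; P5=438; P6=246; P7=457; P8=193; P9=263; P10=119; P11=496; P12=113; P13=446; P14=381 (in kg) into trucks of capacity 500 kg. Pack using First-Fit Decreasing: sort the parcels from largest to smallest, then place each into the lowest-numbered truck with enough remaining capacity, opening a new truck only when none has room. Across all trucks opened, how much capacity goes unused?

680

Sorted descending: 496, 465, 457, 450, 446, 445, 438, 381, 308, 263, 246, 193, 119, 113.
Put 496 kg in truck 1; 4 kg remain.
Put 465 kg in truck 2; 35 kg remain.
Put 457 kg in truck 3; 43 kg remain.
Put 450 kg in truck 4; 50 kg remain.
Put 446 kg in truck 5; 54 kg remain.
Put 445 kg in truck 6; 55 kg remain.
Put 438 kg in truck 7; 62 kg remain.
Put 381 kg in truck 8; 119 kg remain.
Put 308 kg in truck 9; 192 kg remain.
Put 263 kg in truck 10; 237 kg remain.
Put 246 kg in truck 11; 254 kg remain.
Put 193 kg in truck 10; 44 kg remain.
Put 119 kg in truck 8; 0 kg remain.
Put 113 kg in truck 9; 79 kg remain.
11 trucks × 500 kg = 5500 kg; used 4820 kg; unused 680 kg.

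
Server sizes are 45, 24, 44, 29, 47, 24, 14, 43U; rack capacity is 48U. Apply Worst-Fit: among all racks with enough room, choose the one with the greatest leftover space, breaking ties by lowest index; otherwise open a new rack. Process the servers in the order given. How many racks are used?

rack 1: place 45U, 3U left
rack 2: place 24U, 24U left
rack 3: place 44U, 4U left
rack 4: place 29U, 19U left
rack 5: place 47U, 1U left
rack 2: place 24U, 0U left
rack 4: place 14U, 5U left
rack 6: place 43U, 5U left
Final racks: [45] [24,24] [44] [29,14] [47] [43].

6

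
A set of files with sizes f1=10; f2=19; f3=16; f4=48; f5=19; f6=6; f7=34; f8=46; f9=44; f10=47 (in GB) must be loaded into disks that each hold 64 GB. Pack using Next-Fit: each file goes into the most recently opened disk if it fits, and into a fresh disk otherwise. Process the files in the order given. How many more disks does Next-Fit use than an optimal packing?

Next-Fit: [10,19,16] [48] [19,6,34] [46] [44] [47] → 6 disks.
Total size 289 GB; any packing needs at least ⌈289/64⌉ = 5 disks.
An optimal packing achieves that bound: [48,16] [47,10,6] [46] [44,19] [34,19] → 5 disks.
Excess: 6 − 5 = 1.

1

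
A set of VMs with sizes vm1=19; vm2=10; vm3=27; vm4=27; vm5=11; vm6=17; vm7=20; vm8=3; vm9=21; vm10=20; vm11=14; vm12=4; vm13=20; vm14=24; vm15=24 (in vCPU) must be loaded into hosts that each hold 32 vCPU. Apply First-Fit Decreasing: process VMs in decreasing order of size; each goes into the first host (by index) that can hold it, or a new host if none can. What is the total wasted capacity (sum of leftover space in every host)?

59

Sorted descending: 27, 27, 24, 24, 21, 20, 20, 20, 19, 17, 14, 11, 10, 4, 3.
Put 27 vCPU in host 1; 5 vCPU remain.
Put 27 vCPU in host 2; 5 vCPU remain.
Put 24 vCPU in host 3; 8 vCPU remain.
Put 24 vCPU in host 4; 8 vCPU remain.
Put 21 vCPU in host 5; 11 vCPU remain.
Put 20 vCPU in host 6; 12 vCPU remain.
Put 20 vCPU in host 7; 12 vCPU remain.
Put 20 vCPU in host 8; 12 vCPU remain.
Put 19 vCPU in host 9; 13 vCPU remain.
Put 17 vCPU in host 10; 15 vCPU remain.
Put 14 vCPU in host 10; 1 vCPU remain.
Put 11 vCPU in host 5; 0 vCPU remain.
Put 10 vCPU in host 6; 2 vCPU remain.
Put 4 vCPU in host 1; 1 vCPU remain.
Put 3 vCPU in host 2; 2 vCPU remain.
10 hosts × 32 vCPU = 320 vCPU; used 261 vCPU; unused 59 vCPU.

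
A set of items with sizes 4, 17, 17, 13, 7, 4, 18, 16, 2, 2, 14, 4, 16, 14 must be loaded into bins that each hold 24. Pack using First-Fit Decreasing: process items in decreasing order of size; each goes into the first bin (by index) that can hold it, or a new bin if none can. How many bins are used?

Sorted descending: 18, 17, 17, 16, 16, 14, 14, 13, 7, 4, 4, 4, 2, 2.
Put 18 in bin 1; 6 remain.
Put 17 in bin 2; 7 remain.
Put 17 in bin 3; 7 remain.
Put 16 in bin 4; 8 remain.
Put 16 in bin 5; 8 remain.
Put 14 in bin 6; 10 remain.
Put 14 in bin 7; 10 remain.
Put 13 in bin 8; 11 remain.
Put 7 in bin 2; 0 remain.
Put 4 in bin 1; 2 remain.
Put 4 in bin 3; 3 remain.
Put 4 in bin 4; 4 remain.
Put 2 in bin 1; 0 remain.
Put 2 in bin 3; 1 remain.
Final bins: [18,4,2] [17,7] [17,4,2] [16,4] [16] [14] [14] [13].

8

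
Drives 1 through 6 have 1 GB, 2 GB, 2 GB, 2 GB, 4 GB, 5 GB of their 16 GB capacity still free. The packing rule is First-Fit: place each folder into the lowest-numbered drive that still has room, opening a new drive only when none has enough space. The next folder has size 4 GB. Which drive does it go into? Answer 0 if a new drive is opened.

5

Drives with room: drive 5 (4 GB), drive 6 (5 GB).
The first with room is drive 5.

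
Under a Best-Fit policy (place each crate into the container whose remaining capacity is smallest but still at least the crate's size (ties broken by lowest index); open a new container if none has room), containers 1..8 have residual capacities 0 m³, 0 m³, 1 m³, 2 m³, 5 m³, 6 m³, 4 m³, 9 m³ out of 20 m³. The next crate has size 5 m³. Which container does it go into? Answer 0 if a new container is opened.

Containers with room: container 5 (5 m³), container 6 (6 m³), container 8 (9 m³).
Tightest fit is container 5 with 5 m³ free.

5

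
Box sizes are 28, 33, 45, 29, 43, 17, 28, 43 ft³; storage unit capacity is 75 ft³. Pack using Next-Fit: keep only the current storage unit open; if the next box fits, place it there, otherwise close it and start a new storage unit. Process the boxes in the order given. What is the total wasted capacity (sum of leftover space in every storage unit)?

28 ft³ → storage unit 1 (remaining 47 ft³)
33 ft³ → storage unit 1 (remaining 14 ft³)
45 ft³ → storage unit 2 (remaining 30 ft³)
29 ft³ → storage unit 2 (remaining 1 ft³)
43 ft³ → storage unit 3 (remaining 32 ft³)
17 ft³ → storage unit 3 (remaining 15 ft³)
28 ft³ → storage unit 4 (remaining 47 ft³)
43 ft³ → storage unit 4 (remaining 4 ft³)
4 storage units × 75 ft³ = 300 ft³; used 266 ft³; unused 34 ft³.

34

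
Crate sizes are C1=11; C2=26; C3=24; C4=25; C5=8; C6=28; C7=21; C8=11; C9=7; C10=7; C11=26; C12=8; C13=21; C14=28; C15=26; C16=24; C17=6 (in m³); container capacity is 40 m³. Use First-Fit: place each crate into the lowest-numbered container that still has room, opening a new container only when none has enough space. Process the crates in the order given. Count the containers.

10

Put C1 (11 m³) in container 1; 29 m³ remain.
Put C2 (26 m³) in container 1; 3 m³ remain.
Put C3 (24 m³) in container 2; 16 m³ remain.
Put C4 (25 m³) in container 3; 15 m³ remain.
Put C5 (8 m³) in container 2; 8 m³ remain.
Put C6 (28 m³) in container 4; 12 m³ remain.
Put C7 (21 m³) in container 5; 19 m³ remain.
Put C8 (11 m³) in container 3; 4 m³ remain.
Put C9 (7 m³) in container 2; 1 m³ remain.
Put C10 (7 m³) in container 4; 5 m³ remain.
Put C11 (26 m³) in container 6; 14 m³ remain.
Put C12 (8 m³) in container 5; 11 m³ remain.
Put C13 (21 m³) in container 7; 19 m³ remain.
Put C14 (28 m³) in container 8; 12 m³ remain.
Put C15 (26 m³) in container 9; 14 m³ remain.
Put C16 (24 m³) in container 10; 16 m³ remain.
Put C17 (6 m³) in container 5; 5 m³ remain.
Final containers: [11,26] [24,8,7] [25,11] [28,7] [21,8,6] [26] [21] [28] [26] [24].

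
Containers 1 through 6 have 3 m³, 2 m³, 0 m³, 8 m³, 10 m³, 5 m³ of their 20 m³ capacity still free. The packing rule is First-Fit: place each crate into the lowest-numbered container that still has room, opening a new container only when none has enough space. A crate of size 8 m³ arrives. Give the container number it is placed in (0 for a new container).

Containers with room: container 4 (8 m³), container 5 (10 m³).
The first with room is container 4.

4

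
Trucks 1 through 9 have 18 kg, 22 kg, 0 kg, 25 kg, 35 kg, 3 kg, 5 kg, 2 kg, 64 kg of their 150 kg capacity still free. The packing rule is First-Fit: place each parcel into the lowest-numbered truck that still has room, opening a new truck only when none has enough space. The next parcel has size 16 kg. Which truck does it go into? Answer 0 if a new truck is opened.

Trucks with room: truck 1 (18 kg), truck 2 (22 kg), truck 4 (25 kg), truck 5 (35 kg), truck 9 (64 kg).
The first with room is truck 1.

1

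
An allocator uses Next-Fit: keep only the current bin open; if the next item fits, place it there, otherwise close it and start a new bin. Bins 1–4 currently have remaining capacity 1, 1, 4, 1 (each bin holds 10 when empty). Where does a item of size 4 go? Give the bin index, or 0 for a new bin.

Next-Fit only looks at bin 4, which has 1 free.
4 does not fit, so a new bin is opened.

0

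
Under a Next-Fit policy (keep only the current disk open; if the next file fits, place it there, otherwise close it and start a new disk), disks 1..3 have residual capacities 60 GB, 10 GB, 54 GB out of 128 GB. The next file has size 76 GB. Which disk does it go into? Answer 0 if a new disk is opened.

0

Next-Fit only looks at disk 3, which has 54 GB free.
76 GB does not fit, so a new disk is opened.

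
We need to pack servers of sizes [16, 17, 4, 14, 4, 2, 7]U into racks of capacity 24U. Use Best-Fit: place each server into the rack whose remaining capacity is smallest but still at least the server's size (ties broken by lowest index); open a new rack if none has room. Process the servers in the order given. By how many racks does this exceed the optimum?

Best-Fit: [16,4] [17,4,2] [14,7] → 3 racks.
Total size 64U; any packing needs at least ⌈64/24⌉ = 3 racks.
So 3 is already optimal.

0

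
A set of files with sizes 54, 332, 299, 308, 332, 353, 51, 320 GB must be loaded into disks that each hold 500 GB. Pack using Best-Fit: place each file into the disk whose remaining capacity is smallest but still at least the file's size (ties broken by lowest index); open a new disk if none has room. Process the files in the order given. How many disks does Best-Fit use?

Put 54 GB in disk 1; 446 GB remain.
Put 332 GB in disk 1; 114 GB remain.
Put 299 GB in disk 2; 201 GB remain.
Put 308 GB in disk 3; 192 GB remain.
Put 332 GB in disk 4; 168 GB remain.
Put 353 GB in disk 5; 147 GB remain.
Put 51 GB in disk 1; 63 GB remain.
Put 320 GB in disk 6; 180 GB remain.

6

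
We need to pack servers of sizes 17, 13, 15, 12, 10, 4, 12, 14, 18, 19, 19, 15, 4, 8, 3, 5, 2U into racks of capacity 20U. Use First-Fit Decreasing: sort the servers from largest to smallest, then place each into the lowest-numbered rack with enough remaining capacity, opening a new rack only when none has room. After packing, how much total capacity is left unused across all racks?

Sorted descending: 19, 19, 18, 17, 15, 15, 14, 13, 12, 12, 10, 8, 5, 4, 4, 3, 2.
19U → rack 1 (remaining 1U)
19U → rack 2 (remaining 1U)
18U → rack 3 (remaining 2U)
17U → rack 4 (remaining 3U)
15U → rack 5 (remaining 5U)
15U → rack 6 (remaining 5U)
14U → rack 7 (remaining 6U)
13U → rack 8 (remaining 7U)
12U → rack 9 (remaining 8U)
12U → rack 10 (remaining 8U)
10U → rack 11 (remaining 10U)
8U → rack 9 (remaining 0U)
5U → rack 5 (remaining 0U)
4U → rack 6 (remaining 1U)
4U → rack 7 (remaining 2U)
3U → rack 4 (remaining 0U)
2U → rack 3 (remaining 0U)
11 racks × 20U = 220U; used 190U; unused 30U.

30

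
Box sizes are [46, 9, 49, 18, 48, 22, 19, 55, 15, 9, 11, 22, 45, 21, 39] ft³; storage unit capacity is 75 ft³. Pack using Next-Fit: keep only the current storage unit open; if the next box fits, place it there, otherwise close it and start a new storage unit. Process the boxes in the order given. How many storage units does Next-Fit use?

storage unit 1: place 46 ft³, 29 ft³ left
storage unit 1: place 9 ft³, 20 ft³ left
storage unit 2: place 49 ft³, 26 ft³ left
storage unit 2: place 18 ft³, 8 ft³ left
storage unit 3: place 48 ft³, 27 ft³ left
storage unit 3: place 22 ft³, 5 ft³ left
storage unit 4: place 19 ft³, 56 ft³ left
storage unit 4: place 55 ft³, 1 ft³ left
storage unit 5: place 15 ft³, 60 ft³ left
storage unit 5: place 9 ft³, 51 ft³ left
storage unit 5: place 11 ft³, 40 ft³ left
storage unit 5: place 22 ft³, 18 ft³ left
storage unit 6: place 45 ft³, 30 ft³ left
storage unit 6: place 21 ft³, 9 ft³ left
storage unit 7: place 39 ft³, 36 ft³ left
Final storage units: [46,9] [49,18] [48,22] [19,55] [15,9,11,22] [45,21] [39].

7 storage units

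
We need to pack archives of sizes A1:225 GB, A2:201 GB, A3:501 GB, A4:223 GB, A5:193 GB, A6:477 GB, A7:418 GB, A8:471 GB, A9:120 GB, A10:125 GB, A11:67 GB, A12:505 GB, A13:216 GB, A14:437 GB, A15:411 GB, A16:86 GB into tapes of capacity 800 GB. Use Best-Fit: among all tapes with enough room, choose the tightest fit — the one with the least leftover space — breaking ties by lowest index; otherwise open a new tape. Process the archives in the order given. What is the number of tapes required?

8 tapes

A1 (225 GB) → tape 1 (remaining 575 GB)
A2 (201 GB) → tape 1 (remaining 374 GB)
A3 (501 GB) → tape 2 (remaining 299 GB)
A4 (223 GB) → tape 2 (remaining 76 GB)
A5 (193 GB) → tape 1 (remaining 181 GB)
A6 (477 GB) → tape 3 (remaining 323 GB)
A7 (418 GB) → tape 4 (remaining 382 GB)
A8 (471 GB) → tape 5 (remaining 329 GB)
A9 (120 GB) → tape 1 (remaining 61 GB)
A10 (125 GB) → tape 3 (remaining 198 GB)
A11 (67 GB) → tape 2 (remaining 9 GB)
A12 (505 GB) → tape 6 (remaining 295 GB)
A13 (216 GB) → tape 6 (remaining 79 GB)
A14 (437 GB) → tape 7 (remaining 363 GB)
A15 (411 GB) → tape 8 (remaining 389 GB)
A16 (86 GB) → tape 3 (remaining 112 GB)
Final tapes: [225,201,193,120] [501,223,67] [477,125,86] [418] [471] [505,216] [437] [411].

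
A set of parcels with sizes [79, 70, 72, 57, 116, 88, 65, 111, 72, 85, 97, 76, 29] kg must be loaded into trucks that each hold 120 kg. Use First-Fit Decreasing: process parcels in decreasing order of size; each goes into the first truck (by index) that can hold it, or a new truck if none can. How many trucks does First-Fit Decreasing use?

Sorted descending: 116, 111, 97, 88, 85, 79, 76, 72, 72, 70, 65, 57, 29.
Put 116 kg in truck 1; 4 kg remain.
Put 111 kg in truck 2; 9 kg remain.
Put 97 kg in truck 3; 23 kg remain.
Put 88 kg in truck 4; 32 kg remain.
Put 85 kg in truck 5; 35 kg remain.
Put 79 kg in truck 6; 41 kg remain.
Put 76 kg in truck 7; 44 kg remain.
Put 72 kg in truck 8; 48 kg remain.
Put 72 kg in truck 9; 48 kg remain.
Put 70 kg in truck 10; 50 kg remain.
Put 65 kg in truck 11; 55 kg remain.
Put 57 kg in truck 12; 63 kg remain.
Put 29 kg in truck 4; 3 kg remain.
Final trucks: [116] [111] [97] [88,29] [85] [79] [76] [72] [72] [70] [65] [57].

12 trucks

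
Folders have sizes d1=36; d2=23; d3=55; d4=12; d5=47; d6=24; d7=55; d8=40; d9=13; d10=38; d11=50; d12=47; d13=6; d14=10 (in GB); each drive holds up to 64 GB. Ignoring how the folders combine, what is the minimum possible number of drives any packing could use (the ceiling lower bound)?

Total size = 36 + 23 + 55 + 12 + 47 + 24 + 55 + 40 + 13 + 38 + 50 + 47 + 6 + 10 = 456 GB.
⌈456 / 64⌉ = 8.

8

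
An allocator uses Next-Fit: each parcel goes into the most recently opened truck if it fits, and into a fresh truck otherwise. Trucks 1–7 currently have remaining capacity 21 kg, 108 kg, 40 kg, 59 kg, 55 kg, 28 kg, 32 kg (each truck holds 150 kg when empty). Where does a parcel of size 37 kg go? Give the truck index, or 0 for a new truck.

Next-Fit only looks at truck 7, which has 32 kg free.
37 kg does not fit, so a new truck is opened.

0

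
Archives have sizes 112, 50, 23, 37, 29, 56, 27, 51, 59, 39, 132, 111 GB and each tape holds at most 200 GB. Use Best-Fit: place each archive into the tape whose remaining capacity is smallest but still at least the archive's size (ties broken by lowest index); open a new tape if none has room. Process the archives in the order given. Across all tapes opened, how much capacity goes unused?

tape 1: place 112 GB, 88 GB left
tape 1: place 50 GB, 38 GB left
tape 1: place 23 GB, 15 GB left
tape 2: place 37 GB, 163 GB left
tape 2: place 29 GB, 134 GB left
tape 2: place 56 GB, 78 GB left
tape 2: place 27 GB, 51 GB left
tape 2: place 51 GB, 0 GB left
tape 3: place 59 GB, 141 GB left
tape 3: place 39 GB, 102 GB left
tape 4: place 132 GB, 68 GB left
tape 5: place 111 GB, 89 GB left
5 tapes × 200 GB = 1000 GB; used 726 GB; unused 274 GB.

274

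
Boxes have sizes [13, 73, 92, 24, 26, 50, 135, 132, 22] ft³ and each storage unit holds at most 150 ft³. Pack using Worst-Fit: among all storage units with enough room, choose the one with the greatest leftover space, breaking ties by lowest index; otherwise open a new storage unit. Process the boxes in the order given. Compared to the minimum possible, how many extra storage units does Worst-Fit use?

1

Worst-Fit: [13,73,24] [92,26] [50,22] [135] [132] → 5 storage units.
Total size 567 ft³; any packing needs at least ⌈567/150⌉ = 4 storage units.
An optimal packing achieves that bound: [135,13] [132] [92,50] [73,26,24,22] → 4 storage units.
Excess: 5 − 4 = 1.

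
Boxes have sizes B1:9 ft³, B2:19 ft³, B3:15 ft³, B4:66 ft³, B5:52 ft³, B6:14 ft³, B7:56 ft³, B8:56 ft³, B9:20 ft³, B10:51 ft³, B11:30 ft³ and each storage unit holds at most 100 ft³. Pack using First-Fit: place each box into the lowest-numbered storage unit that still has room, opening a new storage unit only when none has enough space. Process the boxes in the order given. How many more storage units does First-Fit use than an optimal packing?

0

First-Fit: [9,19,15,52] [66,14,20] [56,30] [56] [51] → 5 storage units.
5 boxes exceed 50 ft³ (half the capacity), and no two of those can share a storage unit, so at least 5 storage units are needed.
So 5 is already optimal.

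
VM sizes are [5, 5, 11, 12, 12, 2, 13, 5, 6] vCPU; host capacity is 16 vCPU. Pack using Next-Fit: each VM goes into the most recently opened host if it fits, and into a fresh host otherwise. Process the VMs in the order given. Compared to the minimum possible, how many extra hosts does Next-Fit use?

1

Next-Fit: [5,5] [11] [12] [12,2] [13] [5,6] → 6 hosts.
Total size 71 vCPU; any packing needs at least ⌈71/16⌉ = 5 hosts.
An optimal packing achieves that bound: [13,2] [12] [12] [11,5] [6,5,5] → 5 hosts.
Excess: 6 − 5 = 1.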